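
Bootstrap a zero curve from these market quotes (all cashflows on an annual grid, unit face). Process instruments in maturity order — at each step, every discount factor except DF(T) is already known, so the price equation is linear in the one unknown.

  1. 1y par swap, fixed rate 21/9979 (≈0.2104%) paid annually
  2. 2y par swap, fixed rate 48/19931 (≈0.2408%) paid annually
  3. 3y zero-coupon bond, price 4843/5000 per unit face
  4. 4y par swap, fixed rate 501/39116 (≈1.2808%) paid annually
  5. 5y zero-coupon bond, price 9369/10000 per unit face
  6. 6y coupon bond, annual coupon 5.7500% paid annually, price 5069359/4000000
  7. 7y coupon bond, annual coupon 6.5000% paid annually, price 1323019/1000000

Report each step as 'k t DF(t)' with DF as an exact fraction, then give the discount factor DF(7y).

1 1 9979/10000
2 2 622/625
3 3 4843/5000
4 4 9499/10000
5 5 9369/10000
6 6 2337/2500
7 7 8893/10000
DF(7y) = 8893/10000 ≈ 0.889300

step 1 [1y] swap r/1=21/9979: DF=(1 − 21/9979·(0))/(1+21/9979) = 9979/10000 ≈ 0.997900
step 2 [2y] swap r/1=48/19931: DF=(1 − 48/19931·(0.997900))/(1+48/19931) = 622/625 ≈ 0.995200
step 3 [3y] zero: DF = P = 4843/5000 ≈ 0.968600
step 4 [4y] swap r/1=501/39116: DF=(1 − 501/39116·(0.997900+0.995200+0.968600))/(1+501/39116) = 9499/10000 ≈ 0.949900
step 5 [5y] zero: DF = P = 9369/10000 ≈ 0.936900
step 6 [6y] bond c/1=23/400: DF=(5069359/4000000 − 23/400·(0.997900+0.995200+0.968600+0.949900+0.936900))/(1+23/400) = 2337/2500 ≈ 0.934800
step 7 [7y] bond c/1=13/200: DF=(1323019/1000000 − 13/200·(0.997900+0.995200+0.968600+0.949900+0.936900+0.934800))/(1+13/200) = 8893/10000 ≈ 0.889300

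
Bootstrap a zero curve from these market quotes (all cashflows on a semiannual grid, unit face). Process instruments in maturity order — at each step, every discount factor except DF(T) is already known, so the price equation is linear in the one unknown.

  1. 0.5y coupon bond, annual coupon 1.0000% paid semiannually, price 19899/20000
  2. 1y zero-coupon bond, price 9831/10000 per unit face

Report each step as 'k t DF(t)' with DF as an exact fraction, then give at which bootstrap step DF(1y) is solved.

1 1/2 99/100
2 1 9831/10000
DF(1y) is solved at step 2

step 1 [0.5y] bond c/2=1/200: DF=(19899/20000 − 1/200·(0))/(1+1/200) = 99/100 ≈ 0.990000
step 2 [1y] zero: DF = P = 9831/10000 ≈ 0.983100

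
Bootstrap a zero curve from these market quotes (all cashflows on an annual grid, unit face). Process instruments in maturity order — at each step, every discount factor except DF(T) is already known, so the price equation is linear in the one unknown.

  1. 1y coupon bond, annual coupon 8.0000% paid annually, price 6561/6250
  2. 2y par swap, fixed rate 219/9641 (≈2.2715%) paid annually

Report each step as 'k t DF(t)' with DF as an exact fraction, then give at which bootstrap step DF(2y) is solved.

step 1 [1y] bond c/1=2/25: DF=(6561/6250 − 2/25·(0))/(1+2/25) = 243/250 ≈ 0.972000
step 2 [2y] swap r/1=219/9641: DF=(1 − 219/9641·(0.972000))/(1+219/9641) = 4781/5000 ≈ 0.956200

1 1 243/250
2 2 4781/5000
DF(2y) is solved at step 2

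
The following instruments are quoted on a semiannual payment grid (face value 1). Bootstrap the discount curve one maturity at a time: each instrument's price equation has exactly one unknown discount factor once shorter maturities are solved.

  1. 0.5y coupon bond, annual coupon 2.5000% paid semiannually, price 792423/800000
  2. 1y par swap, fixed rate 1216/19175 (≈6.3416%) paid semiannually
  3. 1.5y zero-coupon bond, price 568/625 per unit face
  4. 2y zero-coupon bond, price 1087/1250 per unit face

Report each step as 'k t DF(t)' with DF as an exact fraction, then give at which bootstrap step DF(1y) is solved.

1 1/2 9783/10000
2 1 587/625
3 3/2 568/625
4 2 1087/1250
DF(1y) is solved at step 2

step 1 [0.5y] bond c/2=1/80: DF=(792423/800000 − 1/80·(0))/(1+1/80) = 9783/10000 ≈ 0.978300
step 2 [1y] swap r/2=608/19175: DF=(1 − 608/19175·(0.978300))/(1+608/19175) = 587/625 ≈ 0.939200
step 3 [1.5y] zero: DF = P = 568/625 ≈ 0.908800
step 4 [2y] zero: DF = P = 1087/1250 ≈ 0.869600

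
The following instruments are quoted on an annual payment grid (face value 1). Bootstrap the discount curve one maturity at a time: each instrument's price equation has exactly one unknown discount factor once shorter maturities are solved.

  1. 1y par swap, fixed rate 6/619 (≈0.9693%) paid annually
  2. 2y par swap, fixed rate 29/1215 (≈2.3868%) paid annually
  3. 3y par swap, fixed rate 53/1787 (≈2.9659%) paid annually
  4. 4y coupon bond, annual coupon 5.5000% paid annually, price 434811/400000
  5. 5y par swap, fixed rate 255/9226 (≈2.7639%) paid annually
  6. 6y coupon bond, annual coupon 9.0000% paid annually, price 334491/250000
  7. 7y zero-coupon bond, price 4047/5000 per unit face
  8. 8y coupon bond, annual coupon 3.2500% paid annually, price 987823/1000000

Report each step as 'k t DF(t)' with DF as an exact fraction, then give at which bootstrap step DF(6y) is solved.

step 1 [1y] swap r/1=6/619: DF=(1 − 6/619·(0))/(1+6/619) = 619/625 ≈ 0.990400
step 2 [2y] swap r/1=29/1215: DF=(1 − 29/1215·(0.990400))/(1+29/1215) = 596/625 ≈ 0.953600
step 3 [3y] swap r/1=53/1787: DF=(1 − 53/1787·(0.990400+0.953600))/(1+53/1787) = 572/625 ≈ 0.915200
step 4 [4y] bond c/1=11/200: DF=(434811/400000 − 11/200·(0.990400+0.953600+0.915200))/(1+11/200) = 8813/10000 ≈ 0.881300
step 5 [5y] swap r/1=255/9226: DF=(1 − 255/9226·(0.990400+0.953600+0.915200+0.881300))/(1+255/9226) = 349/400 ≈ 0.872500
step 6 [6y] bond c/1=9/100: DF=(334491/250000 − 9/100·(0.990400+0.953600+0.915200+0.881300+0.872500))/(1+9/100) = 4233/5000 ≈ 0.846600
step 7 [7y] zero: DF = P = 4047/5000 ≈ 0.809400
step 8 [8y] bond c/1=13/400: DF=(987823/1000000 − 13/400·(0.990400+0.953600+0.915200+0.881300+0.872500+0.846600+0.809400))/(1+13/400) = 3797/5000 ≈ 0.759400

1 1 619/625
2 2 596/625
3 3 572/625
4 4 8813/10000
5 5 349/400
6 6 4233/5000
7 7 4047/5000
8 8 3797/5000
DF(6y) is solved at step 6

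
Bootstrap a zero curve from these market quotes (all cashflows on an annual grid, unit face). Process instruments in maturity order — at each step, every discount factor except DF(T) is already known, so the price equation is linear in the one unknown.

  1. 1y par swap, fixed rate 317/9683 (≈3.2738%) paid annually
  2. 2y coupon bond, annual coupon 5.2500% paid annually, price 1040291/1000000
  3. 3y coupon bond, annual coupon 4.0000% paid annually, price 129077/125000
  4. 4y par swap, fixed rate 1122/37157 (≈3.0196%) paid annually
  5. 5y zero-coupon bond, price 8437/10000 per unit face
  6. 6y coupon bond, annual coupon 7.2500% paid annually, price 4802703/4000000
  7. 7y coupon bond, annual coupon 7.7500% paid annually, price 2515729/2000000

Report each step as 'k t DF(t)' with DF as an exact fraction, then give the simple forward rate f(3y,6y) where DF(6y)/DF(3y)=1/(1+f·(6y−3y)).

1 1 9683/10000
2 2 9401/10000
3 3 1839/2000
4 4 4439/5000
5 5 8437/10000
6 6 8113/10000
7 7 7811/10000
f(3y,6y) = ((1839/2000)/(8113/10000) − 1)/(3) = 1082/24339 ≈ 4.4455%

step 1 [1y] swap r/1=317/9683: DF=(1 − 317/9683·(0))/(1+317/9683) = 9683/10000 ≈ 0.968300
step 2 [2y] bond c/1=21/400: DF=(1040291/1000000 − 21/400·(0.968300))/(1+21/400) = 9401/10000 ≈ 0.940100
step 3 [3y] bond c/1=1/25: DF=(129077/125000 − 1/25·(0.968300+0.940100))/(1+1/25) = 1839/2000 ≈ 0.919500
step 4 [4y] swap r/1=1122/37157: DF=(1 − 1122/37157·(0.968300+0.940100+0.919500))/(1+1122/37157) = 4439/5000 ≈ 0.887800
step 5 [5y] zero: DF = P = 8437/10000 ≈ 0.843700
step 6 [6y] bond c/1=29/400: DF=(4802703/4000000 − 29/400·(0.968300+0.940100+0.919500+0.887800+0.843700))/(1+29/400) = 8113/10000 ≈ 0.811300
step 7 [7y] bond c/1=31/400: DF=(2515729/2000000 − 31/400·(0.968300+0.940100+0.919500+0.887800+0.843700+0.811300))/(1+31/400) = 7811/10000 ≈ 0.781100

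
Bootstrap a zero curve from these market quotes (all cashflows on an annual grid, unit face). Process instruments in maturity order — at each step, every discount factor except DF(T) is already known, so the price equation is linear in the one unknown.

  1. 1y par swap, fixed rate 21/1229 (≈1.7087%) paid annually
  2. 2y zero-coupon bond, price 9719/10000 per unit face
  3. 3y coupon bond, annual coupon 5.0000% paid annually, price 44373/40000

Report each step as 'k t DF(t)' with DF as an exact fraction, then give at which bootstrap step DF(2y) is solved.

1 1 1229/1250
2 2 9719/10000
3 3 4817/5000
DF(2y) is solved at step 2

step 1 [1y] swap r/1=21/1229: DF=(1 − 21/1229·(0))/(1+21/1229) = 1229/1250 ≈ 0.983200
step 2 [2y] zero: DF = P = 9719/10000 ≈ 0.971900
step 3 [3y] bond c/1=1/20: DF=(44373/40000 − 1/20·(0.983200+0.971900))/(1+1/20) = 4817/5000 ≈ 0.963400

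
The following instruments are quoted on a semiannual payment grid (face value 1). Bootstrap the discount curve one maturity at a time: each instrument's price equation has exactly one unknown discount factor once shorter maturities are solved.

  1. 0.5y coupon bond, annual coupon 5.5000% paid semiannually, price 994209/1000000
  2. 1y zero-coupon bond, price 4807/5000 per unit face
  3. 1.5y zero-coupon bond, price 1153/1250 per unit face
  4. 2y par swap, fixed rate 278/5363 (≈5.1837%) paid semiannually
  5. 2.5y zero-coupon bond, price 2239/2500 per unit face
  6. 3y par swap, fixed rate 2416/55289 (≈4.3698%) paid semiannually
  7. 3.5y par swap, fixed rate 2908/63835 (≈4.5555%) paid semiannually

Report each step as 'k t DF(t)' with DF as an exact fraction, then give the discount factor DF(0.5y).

1 1/2 2419/2500
2 1 4807/5000
3 3/2 1153/1250
4 2 9027/10000
5 5/2 2239/2500
6 3 1099/1250
7 7/2 4273/5000
DF(0.5y) = 2419/2500 ≈ 0.967600

step 1 [0.5y] bond c/2=11/400: DF=(994209/1000000 − 11/400·(0))/(1+11/400) = 2419/2500 ≈ 0.967600
step 2 [1y] zero: DF = P = 4807/5000 ≈ 0.961400
step 3 [1.5y] zero: DF = P = 1153/1250 ≈ 0.922400
step 4 [2y] swap r/2=139/5363: DF=(1 − 139/5363·(0.967600+0.961400+0.922400))/(1+139/5363) = 9027/10000 ≈ 0.902700
step 5 [2.5y] zero: DF = P = 2239/2500 ≈ 0.895600
step 6 [3y] swap r/2=1208/55289: DF=(1 − 1208/55289·(0.967600+0.961400+0.922400+0.902700+0.895600))/(1+1208/55289) = 1099/1250 ≈ 0.879200
step 7 [3.5y] swap r/2=1454/63835: DF=(1 − 1454/63835·(0.967600+0.961400+0.922400+0.902700+0.895600+0.879200))/(1+1454/63835) = 4273/5000 ≈ 0.854600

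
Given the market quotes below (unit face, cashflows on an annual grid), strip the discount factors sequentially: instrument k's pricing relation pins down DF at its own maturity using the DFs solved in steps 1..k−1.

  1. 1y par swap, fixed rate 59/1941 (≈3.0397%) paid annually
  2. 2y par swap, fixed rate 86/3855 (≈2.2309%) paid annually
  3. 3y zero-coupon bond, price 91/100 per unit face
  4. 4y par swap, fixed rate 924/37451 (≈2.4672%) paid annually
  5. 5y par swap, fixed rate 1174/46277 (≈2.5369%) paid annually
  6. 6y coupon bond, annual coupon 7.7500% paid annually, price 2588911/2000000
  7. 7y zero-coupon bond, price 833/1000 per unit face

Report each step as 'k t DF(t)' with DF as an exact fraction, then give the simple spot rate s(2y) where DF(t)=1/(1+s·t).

step 1 [1y] swap r/1=59/1941: DF=(1 − 59/1941·(0))/(1+59/1941) = 1941/2000 ≈ 0.970500
step 2 [2y] swap r/1=86/3855: DF=(1 − 86/3855·(0.970500))/(1+86/3855) = 957/1000 ≈ 0.957000
step 3 [3y] zero: DF = P = 91/100 ≈ 0.910000
step 4 [4y] swap r/1=924/37451: DF=(1 − 924/37451·(0.970500+0.957000+0.910000))/(1+924/37451) = 2269/2500 ≈ 0.907600
step 5 [5y] swap r/1=1174/46277: DF=(1 − 1174/46277·(0.970500+0.957000+0.910000+0.907600))/(1+1174/46277) = 4413/5000 ≈ 0.882600
step 6 [6y] bond c/1=31/400: DF=(2588911/2000000 − 31/400·(0.970500+0.957000+0.910000+0.907600+0.882600))/(1+31/400) = 1737/2000 ≈ 0.868500
step 7 [7y] zero: DF = P = 833/1000 ≈ 0.833000

1 1 1941/2000
2 2 957/1000
3 3 91/100
4 4 2269/2500
5 5 4413/5000
6 6 1737/2000
7 7 833/1000
s(2y) = (1/(957/1000) − 1)/(2) = 43/1914 ≈ 2.2466%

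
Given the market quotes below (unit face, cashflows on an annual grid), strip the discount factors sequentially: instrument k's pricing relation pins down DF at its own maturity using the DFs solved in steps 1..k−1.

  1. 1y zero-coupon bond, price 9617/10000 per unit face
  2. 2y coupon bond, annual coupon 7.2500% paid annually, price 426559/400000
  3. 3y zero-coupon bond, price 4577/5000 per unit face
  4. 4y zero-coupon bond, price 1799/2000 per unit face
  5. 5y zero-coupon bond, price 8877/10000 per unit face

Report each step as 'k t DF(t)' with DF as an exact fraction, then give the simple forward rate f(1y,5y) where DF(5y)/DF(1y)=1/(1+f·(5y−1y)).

step 1 [1y] zero: DF = P = 9617/10000 ≈ 0.961700
step 2 [2y] bond c/1=29/400: DF=(426559/400000 − 29/400·(0.961700))/(1+29/400) = 9293/10000 ≈ 0.929300
step 3 [3y] zero: DF = P = 4577/5000 ≈ 0.915400
step 4 [4y] zero: DF = P = 1799/2000 ≈ 0.899500
step 5 [5y] zero: DF = P = 8877/10000 ≈ 0.887700

1 1 9617/10000
2 2 9293/10000
3 3 4577/5000
4 4 1799/2000
5 5 8877/10000
f(1y,5y) = ((9617/10000)/(8877/10000) − 1)/(4) = 185/8877 ≈ 2.0840%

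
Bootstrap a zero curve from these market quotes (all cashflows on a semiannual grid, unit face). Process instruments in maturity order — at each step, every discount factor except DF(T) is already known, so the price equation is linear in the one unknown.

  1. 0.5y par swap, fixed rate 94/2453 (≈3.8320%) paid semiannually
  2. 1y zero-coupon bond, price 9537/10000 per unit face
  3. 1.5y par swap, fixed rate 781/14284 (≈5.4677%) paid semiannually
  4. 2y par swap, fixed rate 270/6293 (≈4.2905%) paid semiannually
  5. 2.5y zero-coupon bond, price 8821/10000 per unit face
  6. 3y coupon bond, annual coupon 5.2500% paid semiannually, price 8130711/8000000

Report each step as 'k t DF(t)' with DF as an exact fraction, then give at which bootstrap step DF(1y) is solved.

1 1/2 2453/2500
2 1 9537/10000
3 3/2 9219/10000
4 2 919/1000
5 5/2 8821/10000
6 3 1089/1250
DF(1y) is solved at step 2

step 1 [0.5y] swap r/2=47/2453: DF=(1 − 47/2453·(0))/(1+47/2453) = 2453/2500 ≈ 0.981200
step 2 [1y] zero: DF = P = 9537/10000 ≈ 0.953700
step 3 [1.5y] swap r/2=781/28568: DF=(1 − 781/28568·(0.981200+0.953700))/(1+781/28568) = 9219/10000 ≈ 0.921900
step 4 [2y] swap r/2=135/6293: DF=(1 − 135/6293·(0.981200+0.953700+0.921900))/(1+135/6293) = 919/1000 ≈ 0.919000
step 5 [2.5y] zero: DF = P = 8821/10000 ≈ 0.882100
step 6 [3y] bond c/2=21/800: DF=(8130711/8000000 − 21/800·(0.981200+0.953700+0.921900+0.919000+0.882100))/(1+21/800) = 1089/1250 ≈ 0.871200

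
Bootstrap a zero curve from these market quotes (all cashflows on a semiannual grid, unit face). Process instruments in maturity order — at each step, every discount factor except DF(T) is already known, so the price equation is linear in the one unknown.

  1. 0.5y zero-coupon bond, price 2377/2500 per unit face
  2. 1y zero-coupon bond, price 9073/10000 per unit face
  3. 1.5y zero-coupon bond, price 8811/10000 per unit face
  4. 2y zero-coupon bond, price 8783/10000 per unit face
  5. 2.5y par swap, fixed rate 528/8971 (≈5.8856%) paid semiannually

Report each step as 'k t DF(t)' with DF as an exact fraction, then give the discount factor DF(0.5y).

1 1/2 2377/2500
2 1 9073/10000
3 3/2 8811/10000
4 2 8783/10000
5 5/2 217/250
DF(0.5y) = 2377/2500 ≈ 0.950800

step 1 [0.5y] zero: DF = P = 2377/2500 ≈ 0.950800
step 2 [1y] zero: DF = P = 9073/10000 ≈ 0.907300
step 3 [1.5y] zero: DF = P = 8811/10000 ≈ 0.881100
step 4 [2y] zero: DF = P = 8783/10000 ≈ 0.878300
step 5 [2.5y] swap r/2=264/8971: DF=(1 − 264/8971·(0.950800+0.907300+0.881100+0.878300))/(1+264/8971) = 217/250 ≈ 0.868000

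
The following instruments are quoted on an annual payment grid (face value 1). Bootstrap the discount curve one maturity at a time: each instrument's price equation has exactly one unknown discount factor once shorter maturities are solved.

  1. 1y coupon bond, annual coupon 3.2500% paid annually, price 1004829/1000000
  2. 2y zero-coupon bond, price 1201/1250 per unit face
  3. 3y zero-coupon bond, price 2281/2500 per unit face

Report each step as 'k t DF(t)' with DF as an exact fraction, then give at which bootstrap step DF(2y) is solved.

1 1 2433/2500
2 2 1201/1250
3 3 2281/2500
DF(2y) is solved at step 2

step 1 [1y] bond c/1=13/400: DF=(1004829/1000000 − 13/400·(0))/(1+13/400) = 2433/2500 ≈ 0.973200
step 2 [2y] zero: DF = P = 1201/1250 ≈ 0.960800
step 3 [3y] zero: DF = P = 2281/2500 ≈ 0.912400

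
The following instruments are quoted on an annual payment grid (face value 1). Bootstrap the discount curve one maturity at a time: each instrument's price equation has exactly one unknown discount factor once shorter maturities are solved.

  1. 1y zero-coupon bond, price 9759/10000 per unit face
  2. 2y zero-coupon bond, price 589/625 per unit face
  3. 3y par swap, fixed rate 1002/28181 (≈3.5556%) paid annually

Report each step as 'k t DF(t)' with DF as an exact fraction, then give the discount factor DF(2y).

step 1 [1y] zero: DF = P = 9759/10000 ≈ 0.975900
step 2 [2y] zero: DF = P = 589/625 ≈ 0.942400
step 3 [3y] swap r/1=1002/28181: DF=(1 − 1002/28181·(0.975900+0.942400))/(1+1002/28181) = 4499/5000 ≈ 0.899800

1 1 9759/10000
2 2 589/625
3 3 4499/5000
DF(2y) = 589/625 ≈ 0.942400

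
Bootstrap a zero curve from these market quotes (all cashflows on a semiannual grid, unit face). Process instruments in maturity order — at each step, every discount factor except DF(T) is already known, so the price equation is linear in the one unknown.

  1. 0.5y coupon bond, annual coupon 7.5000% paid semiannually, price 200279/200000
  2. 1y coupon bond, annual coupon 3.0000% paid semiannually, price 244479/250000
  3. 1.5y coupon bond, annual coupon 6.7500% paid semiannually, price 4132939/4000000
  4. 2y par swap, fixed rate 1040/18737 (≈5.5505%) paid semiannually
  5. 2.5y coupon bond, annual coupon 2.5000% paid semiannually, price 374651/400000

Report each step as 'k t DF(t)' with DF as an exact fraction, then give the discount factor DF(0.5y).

step 1 [0.5y] bond c/2=3/80: DF=(200279/200000 − 3/80·(0))/(1+3/80) = 2413/2500 ≈ 0.965200
step 2 [1y] bond c/2=3/200: DF=(244479/250000 − 3/200·(0.965200))/(1+3/200) = 2373/2500 ≈ 0.949200
step 3 [1.5y] bond c/2=27/800: DF=(4132939/4000000 − 27/800·(0.965200+0.949200))/(1+27/800) = 937/1000 ≈ 0.937000
step 4 [2y] swap r/2=520/18737: DF=(1 − 520/18737·(0.965200+0.949200+0.937000))/(1+520/18737) = 112/125 ≈ 0.896000
step 5 [2.5y] bond c/2=1/80: DF=(374651/400000 − 1/80·(0.965200+0.949200+0.937000+0.896000))/(1+1/80) = 2197/2500 ≈ 0.878800

1 1/2 2413/2500
2 1 2373/2500
3 3/2 937/1000
4 2 112/125
5 5/2 2197/2500
DF(0.5y) = 2413/2500 ≈ 0.965200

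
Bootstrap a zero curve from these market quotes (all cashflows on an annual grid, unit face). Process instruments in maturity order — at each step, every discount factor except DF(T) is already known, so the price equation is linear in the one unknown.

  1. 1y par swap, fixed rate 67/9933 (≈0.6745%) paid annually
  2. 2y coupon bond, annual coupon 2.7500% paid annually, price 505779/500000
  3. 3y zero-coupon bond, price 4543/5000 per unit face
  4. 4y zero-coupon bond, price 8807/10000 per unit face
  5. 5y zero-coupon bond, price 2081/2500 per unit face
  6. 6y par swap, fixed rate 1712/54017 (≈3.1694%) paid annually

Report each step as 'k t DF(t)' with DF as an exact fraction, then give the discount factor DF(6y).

step 1 [1y] swap r/1=67/9933: DF=(1 − 67/9933·(0))/(1+67/9933) = 9933/10000 ≈ 0.993300
step 2 [2y] bond c/1=11/400: DF=(505779/500000 − 11/400·(0.993300))/(1+11/400) = 9579/10000 ≈ 0.957900
step 3 [3y] zero: DF = P = 4543/5000 ≈ 0.908600
step 4 [4y] zero: DF = P = 8807/10000 ≈ 0.880700
step 5 [5y] zero: DF = P = 2081/2500 ≈ 0.832400
step 6 [6y] swap r/1=1712/54017: DF=(1 − 1712/54017·(0.993300+0.957900+0.908600+0.880700+0.832400))/(1+1712/54017) = 518/625 ≈ 0.828800

1 1 9933/10000
2 2 9579/10000
3 3 4543/5000
4 4 8807/10000
5 5 2081/2500
6 6 518/625
DF(6y) = 518/625 ≈ 0.828800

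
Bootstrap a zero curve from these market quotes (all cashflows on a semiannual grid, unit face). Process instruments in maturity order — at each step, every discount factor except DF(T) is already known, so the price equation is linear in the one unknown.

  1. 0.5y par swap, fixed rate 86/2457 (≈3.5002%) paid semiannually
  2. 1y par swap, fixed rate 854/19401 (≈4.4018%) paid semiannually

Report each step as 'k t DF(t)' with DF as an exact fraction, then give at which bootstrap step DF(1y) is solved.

1 1/2 2457/2500
2 1 9573/10000
DF(1y) is solved at step 2

step 1 [0.5y] swap r/2=43/2457: DF=(1 − 43/2457·(0))/(1+43/2457) = 2457/2500 ≈ 0.982800
step 2 [1y] swap r/2=427/19401: DF=(1 − 427/19401·(0.982800))/(1+427/19401) = 9573/10000 ≈ 0.957300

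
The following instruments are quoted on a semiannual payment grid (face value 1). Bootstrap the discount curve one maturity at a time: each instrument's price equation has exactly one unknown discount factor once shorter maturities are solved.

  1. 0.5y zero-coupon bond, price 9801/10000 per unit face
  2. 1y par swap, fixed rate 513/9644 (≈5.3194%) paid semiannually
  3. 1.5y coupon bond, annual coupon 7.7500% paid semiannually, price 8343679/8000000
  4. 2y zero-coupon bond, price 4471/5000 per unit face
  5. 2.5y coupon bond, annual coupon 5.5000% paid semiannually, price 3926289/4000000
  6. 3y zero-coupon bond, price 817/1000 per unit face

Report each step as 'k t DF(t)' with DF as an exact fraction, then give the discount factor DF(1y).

step 1 [0.5y] zero: DF = P = 9801/10000 ≈ 0.980100
step 2 [1y] swap r/2=513/19288: DF=(1 − 513/19288·(0.980100))/(1+513/19288) = 9487/10000 ≈ 0.948700
step 3 [1.5y] bond c/2=31/800: DF=(8343679/8000000 − 31/800·(0.980100+0.948700))/(1+31/800) = 9321/10000 ≈ 0.932100
step 4 [2y] zero: DF = P = 4471/5000 ≈ 0.894200
step 5 [2.5y] bond c/2=11/400: DF=(3926289/4000000 − 11/400·(0.980100+0.948700+0.932100+0.894200))/(1+11/400) = 2137/2500 ≈ 0.854800
step 6 [3y] zero: DF = P = 817/1000 ≈ 0.817000

1 1/2 9801/10000
2 1 9487/10000
3 3/2 9321/10000
4 2 4471/5000
5 5/2 2137/2500
6 3 817/1000
DF(1y) = 9487/10000 ≈ 0.948700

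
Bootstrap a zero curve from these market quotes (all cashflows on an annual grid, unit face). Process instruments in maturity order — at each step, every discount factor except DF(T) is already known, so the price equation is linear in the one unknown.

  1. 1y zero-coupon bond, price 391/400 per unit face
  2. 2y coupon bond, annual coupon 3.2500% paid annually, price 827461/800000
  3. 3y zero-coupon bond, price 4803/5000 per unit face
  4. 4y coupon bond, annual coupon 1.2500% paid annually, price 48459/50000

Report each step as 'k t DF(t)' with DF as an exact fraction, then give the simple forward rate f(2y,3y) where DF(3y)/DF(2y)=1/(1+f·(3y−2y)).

step 1 [1y] zero: DF = P = 391/400 ≈ 0.977500
step 2 [2y] bond c/1=13/400: DF=(827461/800000 − 13/400·(0.977500))/(1+13/400) = 971/1000 ≈ 0.971000
step 3 [3y] zero: DF = P = 4803/5000 ≈ 0.960600
step 4 [4y] bond c/1=1/80: DF=(48459/50000 − 1/80·(0.977500+0.971000+0.960600))/(1+1/80) = 9213/10000 ≈ 0.921300

1 1 391/400
2 2 971/1000
3 3 4803/5000
4 4 9213/10000
f(2y,3y) = ((971/1000)/(4803/5000) − 1)/(1) = 52/4803 ≈ 1.0827%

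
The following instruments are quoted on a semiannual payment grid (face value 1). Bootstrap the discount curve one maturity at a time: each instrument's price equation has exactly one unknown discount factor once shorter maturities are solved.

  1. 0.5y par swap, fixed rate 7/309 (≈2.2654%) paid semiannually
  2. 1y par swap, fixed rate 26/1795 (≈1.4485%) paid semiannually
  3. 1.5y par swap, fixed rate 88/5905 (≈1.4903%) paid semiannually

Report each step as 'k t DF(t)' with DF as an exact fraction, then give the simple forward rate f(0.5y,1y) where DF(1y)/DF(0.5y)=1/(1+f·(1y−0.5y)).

1 1/2 618/625
2 1 9857/10000
3 3/2 489/500
f(0.5y,1y) = ((618/625)/(9857/10000) − 1)/(1/2) = 62/9857 ≈ 0.6290%

step 1 [0.5y] swap r/2=7/618: DF=(1 − 7/618·(0))/(1+7/618) = 618/625 ≈ 0.988800
step 2 [1y] swap r/2=13/1795: DF=(1 − 13/1795·(0.988800))/(1+13/1795) = 9857/10000 ≈ 0.985700
step 3 [1.5y] swap r/2=44/5905: DF=(1 − 44/5905·(0.988800+0.985700))/(1+44/5905) = 489/500 ≈ 0.978000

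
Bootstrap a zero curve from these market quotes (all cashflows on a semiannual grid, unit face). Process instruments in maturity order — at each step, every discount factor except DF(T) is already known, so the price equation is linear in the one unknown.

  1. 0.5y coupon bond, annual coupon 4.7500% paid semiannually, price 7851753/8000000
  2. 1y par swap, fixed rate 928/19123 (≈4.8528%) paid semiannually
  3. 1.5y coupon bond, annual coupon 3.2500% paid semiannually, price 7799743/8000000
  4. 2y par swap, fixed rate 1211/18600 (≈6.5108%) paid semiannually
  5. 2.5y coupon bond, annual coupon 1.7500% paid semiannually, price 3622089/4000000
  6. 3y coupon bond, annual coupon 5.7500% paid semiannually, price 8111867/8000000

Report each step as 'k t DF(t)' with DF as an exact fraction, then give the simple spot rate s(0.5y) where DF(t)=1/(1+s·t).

step 1 [0.5y] bond c/2=19/800: DF=(7851753/8000000 − 19/800·(0))/(1+19/800) = 9587/10000 ≈ 0.958700
step 2 [1y] swap r/2=464/19123: DF=(1 − 464/19123·(0.958700))/(1+464/19123) = 596/625 ≈ 0.953600
step 3 [1.5y] bond c/2=13/800: DF=(7799743/8000000 − 13/800·(0.958700+0.953600))/(1+13/800) = 1161/1250 ≈ 0.928800
step 4 [2y] swap r/2=1211/37200: DF=(1 − 1211/37200·(0.958700+0.953600+0.928800))/(1+1211/37200) = 8789/10000 ≈ 0.878900
step 5 [2.5y] bond c/2=7/800: DF=(3622089/4000000 − 7/800·(0.958700+0.953600+0.928800+0.878900))/(1+7/800) = 4327/5000 ≈ 0.865400
step 6 [3y] bond c/2=23/800: DF=(8111867/8000000 − 23/800·(0.958700+0.953600+0.928800+0.878900+0.865400))/(1+23/800) = 343/400 ≈ 0.857500

1 1/2 9587/10000
2 1 596/625
3 3/2 1161/1250
4 2 8789/10000
5 5/2 4327/5000
6 3 343/400
s(0.5y) = (1/(9587/10000) − 1)/(1/2) = 826/9587 ≈ 8.6158%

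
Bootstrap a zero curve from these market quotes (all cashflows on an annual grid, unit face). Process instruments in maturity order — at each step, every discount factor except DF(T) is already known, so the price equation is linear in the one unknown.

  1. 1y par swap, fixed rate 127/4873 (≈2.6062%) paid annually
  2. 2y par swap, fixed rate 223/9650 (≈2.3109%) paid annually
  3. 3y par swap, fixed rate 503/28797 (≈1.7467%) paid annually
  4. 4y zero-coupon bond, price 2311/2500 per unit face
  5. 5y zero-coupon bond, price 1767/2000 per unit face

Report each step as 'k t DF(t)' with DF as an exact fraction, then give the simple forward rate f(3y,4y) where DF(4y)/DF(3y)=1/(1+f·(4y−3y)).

step 1 [1y] swap r/1=127/4873: DF=(1 − 127/4873·(0))/(1+127/4873) = 4873/5000 ≈ 0.974600
step 2 [2y] swap r/1=223/9650: DF=(1 − 223/9650·(0.974600))/(1+223/9650) = 4777/5000 ≈ 0.955400
step 3 [3y] swap r/1=503/28797: DF=(1 − 503/28797·(0.974600+0.955400))/(1+503/28797) = 9497/10000 ≈ 0.949700
step 4 [4y] zero: DF = P = 2311/2500 ≈ 0.924400
step 5 [5y] zero: DF = P = 1767/2000 ≈ 0.883500

1 1 4873/5000
2 2 4777/5000
3 3 9497/10000
4 4 2311/2500
5 5 1767/2000
f(3y,4y) = ((9497/10000)/(2311/2500) − 1)/(1) = 253/9244 ≈ 2.7369%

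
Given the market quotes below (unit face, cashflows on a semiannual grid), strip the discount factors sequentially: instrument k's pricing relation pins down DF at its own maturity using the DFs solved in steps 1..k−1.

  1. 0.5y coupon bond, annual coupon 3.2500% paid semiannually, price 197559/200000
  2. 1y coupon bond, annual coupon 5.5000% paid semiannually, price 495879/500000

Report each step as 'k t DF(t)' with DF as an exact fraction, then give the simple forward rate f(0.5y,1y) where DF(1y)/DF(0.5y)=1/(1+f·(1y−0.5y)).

1 1/2 243/250
2 1 587/625
f(0.5y,1y) = ((243/250)/(587/625) − 1)/(1/2) = 41/587 ≈ 6.9847%

step 1 [0.5y] bond c/2=13/800: DF=(197559/200000 − 13/800·(0))/(1+13/800) = 243/250 ≈ 0.972000
step 2 [1y] bond c/2=11/400: DF=(495879/500000 − 11/400·(0.972000))/(1+11/400) = 587/625 ≈ 0.939200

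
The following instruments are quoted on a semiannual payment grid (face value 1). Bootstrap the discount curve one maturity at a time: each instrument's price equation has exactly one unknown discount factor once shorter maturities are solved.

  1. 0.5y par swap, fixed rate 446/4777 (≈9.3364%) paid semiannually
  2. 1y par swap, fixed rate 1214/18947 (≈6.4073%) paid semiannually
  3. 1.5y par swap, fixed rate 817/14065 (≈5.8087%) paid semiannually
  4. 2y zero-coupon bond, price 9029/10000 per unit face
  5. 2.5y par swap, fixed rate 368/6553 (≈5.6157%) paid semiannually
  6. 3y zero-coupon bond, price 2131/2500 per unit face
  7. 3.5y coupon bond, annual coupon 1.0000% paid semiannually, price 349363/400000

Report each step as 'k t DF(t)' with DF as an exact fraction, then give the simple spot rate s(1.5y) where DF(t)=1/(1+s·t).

step 1 [0.5y] swap r/2=223/4777: DF=(1 − 223/4777·(0))/(1+223/4777) = 4777/5000 ≈ 0.955400
step 2 [1y] swap r/2=607/18947: DF=(1 − 607/18947·(0.955400))/(1+607/18947) = 9393/10000 ≈ 0.939300
step 3 [1.5y] swap r/2=817/28130: DF=(1 − 817/28130·(0.955400+0.939300))/(1+817/28130) = 9183/10000 ≈ 0.918300
step 4 [2y] zero: DF = P = 9029/10000 ≈ 0.902900
step 5 [2.5y] swap r/2=184/6553: DF=(1 − 184/6553·(0.955400+0.939300+0.918300+0.902900))/(1+184/6553) = 1089/1250 ≈ 0.871200
step 6 [3y] zero: DF = P = 2131/2500 ≈ 0.852400
step 7 [3.5y] bond c/2=1/200: DF=(349363/400000 − 1/200·(0.955400+0.939300+0.918300+0.902900+0.871200+0.852400))/(1+1/200) = 421/500 ≈ 0.842000

1 1/2 4777/5000
2 1 9393/10000
3 3/2 9183/10000
4 2 9029/10000
5 5/2 1089/1250
6 3 2131/2500
7 7/2 421/500
s(1.5y) = (1/(9183/10000) − 1)/(3/2) = 1634/27549 ≈ 5.9312%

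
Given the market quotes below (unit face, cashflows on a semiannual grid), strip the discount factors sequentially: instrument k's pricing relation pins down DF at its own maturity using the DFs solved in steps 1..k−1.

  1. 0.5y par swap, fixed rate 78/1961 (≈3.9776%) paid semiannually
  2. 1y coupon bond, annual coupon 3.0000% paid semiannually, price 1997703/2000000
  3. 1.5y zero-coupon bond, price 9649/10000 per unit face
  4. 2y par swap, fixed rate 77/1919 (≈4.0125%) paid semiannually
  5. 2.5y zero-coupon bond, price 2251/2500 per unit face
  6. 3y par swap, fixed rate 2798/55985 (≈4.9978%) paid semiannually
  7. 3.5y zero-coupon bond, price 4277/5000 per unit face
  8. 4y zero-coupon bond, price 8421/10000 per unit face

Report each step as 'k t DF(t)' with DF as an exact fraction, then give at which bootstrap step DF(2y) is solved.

1 1/2 1961/2000
2 1 606/625
3 3/2 9649/10000
4 2 923/1000
5 5/2 2251/2500
6 3 8601/10000
7 7/2 4277/5000
8 4 8421/10000
DF(2y) is solved at step 4

step 1 [0.5y] swap r/2=39/1961: DF=(1 − 39/1961·(0))/(1+39/1961) = 1961/2000 ≈ 0.980500
step 2 [1y] bond c/2=3/200: DF=(1997703/2000000 − 3/200·(0.980500))/(1+3/200) = 606/625 ≈ 0.969600
step 3 [1.5y] zero: DF = P = 9649/10000 ≈ 0.964900
step 4 [2y] swap r/2=77/3838: DF=(1 − 77/3838·(0.980500+0.969600+0.964900))/(1+77/3838) = 923/1000 ≈ 0.923000
step 5 [2.5y] zero: DF = P = 2251/2500 ≈ 0.900400
step 6 [3y] swap r/2=1399/55985: DF=(1 − 1399/55985·(0.980500+0.969600+0.964900+0.923000+0.900400))/(1+1399/55985) = 8601/10000 ≈ 0.860100
step 7 [3.5y] zero: DF = P = 4277/5000 ≈ 0.855400
step 8 [4y] zero: DF = P = 8421/10000 ≈ 0.842100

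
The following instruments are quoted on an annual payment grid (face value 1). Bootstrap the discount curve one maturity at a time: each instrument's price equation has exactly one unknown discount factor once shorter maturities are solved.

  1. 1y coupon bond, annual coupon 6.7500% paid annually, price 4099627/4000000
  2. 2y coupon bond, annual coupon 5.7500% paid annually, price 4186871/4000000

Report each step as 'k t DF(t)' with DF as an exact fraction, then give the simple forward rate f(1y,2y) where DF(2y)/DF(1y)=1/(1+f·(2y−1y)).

1 1 9601/10000
2 2 586/625
f(1y,2y) = ((9601/10000)/(586/625) − 1)/(1) = 225/9376 ≈ 2.3997%

step 1 [1y] bond c/1=27/400: DF=(4099627/4000000 − 27/400·(0))/(1+27/400) = 9601/10000 ≈ 0.960100
step 2 [2y] bond c/1=23/400: DF=(4186871/4000000 − 23/400·(0.960100))/(1+23/400) = 586/625 ≈ 0.937600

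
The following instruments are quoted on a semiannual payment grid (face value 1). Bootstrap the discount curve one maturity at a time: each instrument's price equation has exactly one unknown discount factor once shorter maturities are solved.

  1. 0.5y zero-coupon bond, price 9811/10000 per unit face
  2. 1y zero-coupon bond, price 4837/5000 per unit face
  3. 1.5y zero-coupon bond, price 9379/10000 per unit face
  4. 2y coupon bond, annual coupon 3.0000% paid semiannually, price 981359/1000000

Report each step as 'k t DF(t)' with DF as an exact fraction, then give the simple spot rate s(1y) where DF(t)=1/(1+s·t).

step 1 [0.5y] zero: DF = P = 9811/10000 ≈ 0.981100
step 2 [1y] zero: DF = P = 4837/5000 ≈ 0.967400
step 3 [1.5y] zero: DF = P = 9379/10000 ≈ 0.937900
step 4 [2y] bond c/2=3/200: DF=(981359/1000000 − 3/200·(0.981100+0.967400+0.937900))/(1+3/200) = 4621/5000 ≈ 0.924200

1 1/2 9811/10000
2 1 4837/5000
3 3/2 9379/10000
4 2 4621/5000
s(1y) = (1/(4837/5000) − 1)/(1) = 163/4837 ≈ 3.3699%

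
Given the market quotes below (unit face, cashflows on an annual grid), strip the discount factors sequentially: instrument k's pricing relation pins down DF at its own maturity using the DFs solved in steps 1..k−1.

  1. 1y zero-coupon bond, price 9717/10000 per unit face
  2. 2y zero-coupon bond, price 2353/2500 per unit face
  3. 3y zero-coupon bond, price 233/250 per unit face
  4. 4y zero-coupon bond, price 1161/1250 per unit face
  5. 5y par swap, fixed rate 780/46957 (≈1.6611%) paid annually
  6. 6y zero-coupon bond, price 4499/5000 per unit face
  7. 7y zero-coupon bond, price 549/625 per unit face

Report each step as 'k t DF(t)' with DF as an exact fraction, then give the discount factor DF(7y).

1 1 9717/10000
2 2 2353/2500
3 3 233/250
4 4 1161/1250
5 5 461/500
6 6 4499/5000
7 7 549/625
DF(7y) = 549/625 ≈ 0.878400

step 1 [1y] zero: DF = P = 9717/10000 ≈ 0.971700
step 2 [2y] zero: DF = P = 2353/2500 ≈ 0.941200
step 3 [3y] zero: DF = P = 233/250 ≈ 0.932000
step 4 [4y] zero: DF = P = 1161/1250 ≈ 0.928800
step 5 [5y] swap r/1=780/46957: DF=(1 − 780/46957·(0.971700+0.941200+0.932000+0.928800))/(1+780/46957) = 461/500 ≈ 0.922000
step 6 [6y] zero: DF = P = 4499/5000 ≈ 0.899800
step 7 [7y] zero: DF = P = 549/625 ≈ 0.878400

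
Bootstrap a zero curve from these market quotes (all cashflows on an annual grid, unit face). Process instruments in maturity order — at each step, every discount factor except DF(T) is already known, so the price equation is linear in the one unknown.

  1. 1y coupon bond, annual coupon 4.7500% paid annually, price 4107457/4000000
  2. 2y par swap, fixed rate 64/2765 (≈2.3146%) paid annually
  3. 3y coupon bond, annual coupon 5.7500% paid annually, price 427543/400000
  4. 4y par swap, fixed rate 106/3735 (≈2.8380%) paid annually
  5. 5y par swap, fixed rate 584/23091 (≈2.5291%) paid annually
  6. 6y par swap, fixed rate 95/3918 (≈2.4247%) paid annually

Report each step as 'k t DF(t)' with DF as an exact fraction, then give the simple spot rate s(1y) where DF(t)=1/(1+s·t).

1 1 9803/10000
2 2 597/625
3 3 1811/2000
4 4 447/500
5 5 552/625
6 6 867/1000
s(1y) = (1/(9803/10000) − 1)/(1) = 197/9803 ≈ 2.0096%

step 1 [1y] bond c/1=19/400: DF=(4107457/4000000 − 19/400·(0))/(1+19/400) = 9803/10000 ≈ 0.980300
step 2 [2y] swap r/1=64/2765: DF=(1 − 64/2765·(0.980300))/(1+64/2765) = 597/625 ≈ 0.955200
step 3 [3y] bond c/1=23/400: DF=(427543/400000 − 23/400·(0.980300+0.955200))/(1+23/400) = 1811/2000 ≈ 0.905500
step 4 [4y] swap r/1=106/3735: DF=(1 − 106/3735·(0.980300+0.955200+0.905500))/(1+106/3735) = 447/500 ≈ 0.894000
step 5 [5y] swap r/1=584/23091: DF=(1 − 584/23091·(0.980300+0.955200+0.905500+0.894000))/(1+584/23091) = 552/625 ≈ 0.883200
step 6 [6y] swap r/1=95/3918: DF=(1 − 95/3918·(0.980300+0.955200+0.905500+0.894000+0.883200))/(1+95/3918) = 867/1000 ≈ 0.867000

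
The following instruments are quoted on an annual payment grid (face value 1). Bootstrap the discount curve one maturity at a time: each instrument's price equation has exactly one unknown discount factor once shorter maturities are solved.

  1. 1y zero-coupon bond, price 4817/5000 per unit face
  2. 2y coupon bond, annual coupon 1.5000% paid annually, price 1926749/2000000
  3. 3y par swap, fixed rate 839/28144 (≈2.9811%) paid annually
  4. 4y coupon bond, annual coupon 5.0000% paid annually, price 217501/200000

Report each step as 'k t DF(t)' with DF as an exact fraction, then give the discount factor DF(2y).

step 1 [1y] zero: DF = P = 4817/5000 ≈ 0.963400
step 2 [2y] bond c/1=3/200: DF=(1926749/2000000 − 3/200·(0.963400))/(1+3/200) = 9349/10000 ≈ 0.934900
step 3 [3y] swap r/1=839/28144: DF=(1 − 839/28144·(0.963400+0.934900))/(1+839/28144) = 9161/10000 ≈ 0.916100
step 4 [4y] bond c/1=1/20: DF=(217501/200000 − 1/20·(0.963400+0.934900+0.916100))/(1+1/20) = 9017/10000 ≈ 0.901700

1 1 4817/5000
2 2 9349/10000
3 3 9161/10000
4 4 9017/10000
DF(2y) = 9349/10000 ≈ 0.934900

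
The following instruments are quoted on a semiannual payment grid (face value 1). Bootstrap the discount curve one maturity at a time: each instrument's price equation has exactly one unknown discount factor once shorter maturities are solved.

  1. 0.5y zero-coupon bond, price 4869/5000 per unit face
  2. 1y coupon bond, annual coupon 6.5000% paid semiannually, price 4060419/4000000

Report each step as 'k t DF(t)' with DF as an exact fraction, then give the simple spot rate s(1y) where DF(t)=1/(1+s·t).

1 1/2 4869/5000
2 1 381/400
s(1y) = (1/(381/400) − 1)/(1) = 19/381 ≈ 4.9869%

step 1 [0.5y] zero: DF = P = 4869/5000 ≈ 0.973800
step 2 [1y] bond c/2=13/400: DF=(4060419/4000000 − 13/400·(0.973800))/(1+13/400) = 381/400 ≈ 0.952500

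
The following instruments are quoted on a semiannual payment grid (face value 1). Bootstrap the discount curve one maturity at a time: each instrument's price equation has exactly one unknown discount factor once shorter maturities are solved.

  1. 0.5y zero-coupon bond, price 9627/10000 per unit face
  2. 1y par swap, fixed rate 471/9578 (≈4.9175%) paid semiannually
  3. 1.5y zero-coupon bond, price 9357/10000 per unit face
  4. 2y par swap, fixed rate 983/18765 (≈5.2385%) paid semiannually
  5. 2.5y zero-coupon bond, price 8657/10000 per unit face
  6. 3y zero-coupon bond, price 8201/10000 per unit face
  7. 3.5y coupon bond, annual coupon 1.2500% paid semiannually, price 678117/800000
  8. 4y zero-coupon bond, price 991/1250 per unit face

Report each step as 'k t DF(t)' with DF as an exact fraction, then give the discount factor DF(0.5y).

step 1 [0.5y] zero: DF = P = 9627/10000 ≈ 0.962700
step 2 [1y] swap r/2=471/19156: DF=(1 − 471/19156·(0.962700))/(1+471/19156) = 9529/10000 ≈ 0.952900
step 3 [1.5y] zero: DF = P = 9357/10000 ≈ 0.935700
step 4 [2y] swap r/2=983/37530: DF=(1 − 983/37530·(0.962700+0.952900+0.935700))/(1+983/37530) = 9017/10000 ≈ 0.901700
step 5 [2.5y] zero: DF = P = 8657/10000 ≈ 0.865700
step 6 [3y] zero: DF = P = 8201/10000 ≈ 0.820100
step 7 [3.5y] bond c/2=1/160: DF=(678117/800000 − 1/160·(0.962700+0.952900+0.935700+0.901700+0.865700+0.820100))/(1+1/160) = 4043/5000 ≈ 0.808600
step 8 [4y] zero: DF = P = 991/1250 ≈ 0.792800

1 1/2 9627/10000
2 1 9529/10000
3 3/2 9357/10000
4 2 9017/10000
5 5/2 8657/10000
6 3 8201/10000
7 7/2 4043/5000
8 4 991/1250
DF(0.5y) = 9627/10000 ≈ 0.962700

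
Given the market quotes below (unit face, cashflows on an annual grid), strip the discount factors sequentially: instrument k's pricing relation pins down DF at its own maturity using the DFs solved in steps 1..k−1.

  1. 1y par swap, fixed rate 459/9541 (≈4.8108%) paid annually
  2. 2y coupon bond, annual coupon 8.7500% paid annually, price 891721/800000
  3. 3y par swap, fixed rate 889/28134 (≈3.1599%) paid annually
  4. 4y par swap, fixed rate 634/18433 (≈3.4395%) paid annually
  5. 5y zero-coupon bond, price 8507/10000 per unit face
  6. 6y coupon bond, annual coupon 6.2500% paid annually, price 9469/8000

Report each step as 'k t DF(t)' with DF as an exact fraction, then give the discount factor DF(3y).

step 1 [1y] swap r/1=459/9541: DF=(1 − 459/9541·(0))/(1+459/9541) = 9541/10000 ≈ 0.954100
step 2 [2y] bond c/1=7/80: DF=(891721/800000 − 7/80·(0.954100))/(1+7/80) = 4741/5000 ≈ 0.948200
step 3 [3y] swap r/1=889/28134: DF=(1 − 889/28134·(0.954100+0.948200))/(1+889/28134) = 9111/10000 ≈ 0.911100
step 4 [4y] swap r/1=634/18433: DF=(1 − 634/18433·(0.954100+0.948200+0.911100))/(1+634/18433) = 2183/2500 ≈ 0.873200
step 5 [5y] zero: DF = P = 8507/10000 ≈ 0.850700
step 6 [6y] bond c/1=1/16: DF=(9469/8000 − 1/16·(0.954100+0.948200+0.911100+0.873200+0.850700))/(1+1/16) = 8471/10000 ≈ 0.847100

1 1 9541/10000
2 2 4741/5000
3 3 9111/10000
4 4 2183/2500
5 5 8507/10000
6 6 8471/10000
DF(3y) = 9111/10000 ≈ 0.911100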